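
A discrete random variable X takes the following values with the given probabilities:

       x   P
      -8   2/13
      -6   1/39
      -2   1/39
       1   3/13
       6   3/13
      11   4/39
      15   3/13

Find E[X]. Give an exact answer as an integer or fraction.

62/13

E[X] = (2/13)·(-8) + (1/39)·(-6) + (1/39)·(-2) + (3/13)·1 + (3/13)·6 + (4/39)·11 + (3/13)·15
     = 62/13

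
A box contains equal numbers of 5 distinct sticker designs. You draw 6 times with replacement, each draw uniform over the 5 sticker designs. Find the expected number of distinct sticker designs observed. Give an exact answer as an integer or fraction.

Let Xⱼ=1 if type j appears at least once. P(Xⱼ=1) = 1 − ((5−1)/5)^6 = 11529/15625.
E[#distinct] = 5·11529/15625 = 11529/3125.

11529/3125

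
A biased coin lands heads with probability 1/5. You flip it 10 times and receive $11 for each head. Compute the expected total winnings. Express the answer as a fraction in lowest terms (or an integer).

E[#heads] = 10·1/5 = 2 (linearity over flips).
E[winnings] = 11·2 = 22.

$22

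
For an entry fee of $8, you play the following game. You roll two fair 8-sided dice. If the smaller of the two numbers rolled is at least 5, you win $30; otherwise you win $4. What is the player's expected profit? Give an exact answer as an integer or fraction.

E[payout] = (3/4)·4 + (1/4)·30 = 21/2
Expected profit = 21/2 − 8 = 5/2

5/2 dollars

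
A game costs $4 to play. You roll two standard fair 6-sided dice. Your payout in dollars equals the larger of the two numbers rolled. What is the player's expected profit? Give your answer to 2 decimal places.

$0.47

Distribution of the larger of the two numbers rolled: 1 w.p. 1/36, 2 w.p. 1/12, 3 w.p. 5/36, 4 w.p. 7/36, 5 w.p. 1/4, 6 w.p. 11/36
E[payout] = (1/36)·1 + (1/12)·2 + (5/36)·3 + (7/36)·4 + (1/4)·5 + (11/36)·6 = 161/36
Expected profit = 161/36 − 4 = 17/36 ≈ $0.47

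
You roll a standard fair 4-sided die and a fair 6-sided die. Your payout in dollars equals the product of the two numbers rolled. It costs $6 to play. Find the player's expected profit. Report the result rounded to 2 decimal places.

Distribution of the product of the two numbers rolled: 1 w.p. 1/24, 2 w.p. 1/12, 3 w.p. 1/12, 4 w.p. 1/8, 5 w.p. 1/24, 6 w.p. 1/8, …
E[payout] = (1/24)·1 + (1/12)·2 + (1/12)·3 + (1/8)·4 + (1/24)·5 + (1/8)·6 + (1/12)·8 + (1/24)·9 + (1/24)·10 + (1/8)·12 + (1/24)·15 + (1/24)·16 + (1/24)·18 + (1/24)·20 + (1/24)·24 = 35/4
Expected profit = 35/4 − 6 = 11/4 ≈ $2.75

$2.75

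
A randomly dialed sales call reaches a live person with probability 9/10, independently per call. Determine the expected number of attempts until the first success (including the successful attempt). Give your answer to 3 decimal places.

For a geometric distribution, E[trials] = 1/p = 1/(9/10) = 10/9.
≈ 1.111

1.111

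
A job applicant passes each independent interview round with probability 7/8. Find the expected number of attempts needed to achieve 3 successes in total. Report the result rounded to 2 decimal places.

3.43

By linearity (sum of 3 independent geometric waits), E[trials] = 3/p = 3/(7/8) = 24/7.
≈ 3.43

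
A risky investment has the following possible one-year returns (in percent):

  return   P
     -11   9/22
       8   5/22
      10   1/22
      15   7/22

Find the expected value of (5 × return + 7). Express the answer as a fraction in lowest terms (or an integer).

E[5x+7] = (9/22)·(-48) + (5/22)·47 + (1/22)·57 + (7/22)·82
     = 217/11

217/11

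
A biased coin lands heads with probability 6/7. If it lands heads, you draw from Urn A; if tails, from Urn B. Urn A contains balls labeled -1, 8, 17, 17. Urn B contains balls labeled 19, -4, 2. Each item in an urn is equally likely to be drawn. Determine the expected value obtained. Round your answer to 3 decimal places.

E[X | Urn A] = (-1 + 8 + 17 + 17)/4 = 41/4
E[X | Urn B] = (19 − 4 + 2)/3 = 17/3
E[X] = (6/7)·41/4 + (1/7)·17/3 = 403/42 ≈ 9.595

9.595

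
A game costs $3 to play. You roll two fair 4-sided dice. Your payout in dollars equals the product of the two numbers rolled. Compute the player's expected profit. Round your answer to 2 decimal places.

Distribution of the product of the two numbers rolled: 1 w.p. 1/16, 2 w.p. 1/8, 3 w.p. 1/8, 4 w.p. 3/16, 6 w.p. 1/8, 8 w.p. 1/8, …
E[payout] = (1/16)·1 + (1/8)·2 + (1/8)·3 + (3/16)·4 + (1/8)·6 + (1/8)·8 + (1/16)·9 + (1/8)·12 + (1/16)·16 = 25/4
Expected profit = 25/4 − 3 = 13/4 ≈ $3.25

$3.25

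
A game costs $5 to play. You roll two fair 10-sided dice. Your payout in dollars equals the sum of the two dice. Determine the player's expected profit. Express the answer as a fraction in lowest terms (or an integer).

Distribution of the sum of the two dice: 2 w.p. 1/100, 3 w.p. 1/50, 4 w.p. 3/100, 5 w.p. 1/25, 6 w.p. 1/20, 7 w.p. 3/50, …
E[payout] = (1/100)·2 + (1/50)·3 + (3/100)·4 + (1/25)·5 + (1/20)·6 + (3/50)·7 + (7/100)·8 + (2/25)·9 + (9/100)·10 + (1/10)·11 + (9/100)·12 + (2/25)·13 + (7/100)·14 + (3/50)·15 + (1/20)·16 + (1/25)·17 + (3/100)·18 + (1/50)·19 + (1/100)·20 = 11
Expected profit = 11 − 5 = 6

$6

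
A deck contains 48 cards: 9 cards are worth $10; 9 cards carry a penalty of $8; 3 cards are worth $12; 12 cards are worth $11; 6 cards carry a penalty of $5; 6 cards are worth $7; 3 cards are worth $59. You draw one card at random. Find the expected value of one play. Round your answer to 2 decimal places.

E[payout] = (9/48)·10 + (9/48)·(-8) + (3/48)·12 + (12/48)·11 + (6/48)·(-5) + (6/48)·7 + (3/48)·59 = 125/16
≈ $7.81

$7.81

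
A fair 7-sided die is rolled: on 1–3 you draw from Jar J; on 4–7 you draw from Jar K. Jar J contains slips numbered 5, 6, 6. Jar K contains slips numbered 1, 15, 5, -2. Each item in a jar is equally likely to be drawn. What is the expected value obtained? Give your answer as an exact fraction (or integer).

36/7

E[X | Jar J] = (5 + 6 + 6)/3 = 17/3
E[X | Jar K] = (1 + 15 + 5 − 2)/4 = 19/4
E[X] = (3/7)·17/3 + (4/7)·19/4 = 36/7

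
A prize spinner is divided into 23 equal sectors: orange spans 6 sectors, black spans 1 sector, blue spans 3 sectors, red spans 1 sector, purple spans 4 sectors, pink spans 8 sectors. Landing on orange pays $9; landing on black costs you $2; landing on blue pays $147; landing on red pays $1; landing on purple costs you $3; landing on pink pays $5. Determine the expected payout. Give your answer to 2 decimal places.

E[payout] = (6/23)·9 + (1/23)·(-2) + (3/23)·147 + (1/23)·1 + (4/23)·(-3) + (8/23)·5 = 522/23
≈ $22.70

$22.70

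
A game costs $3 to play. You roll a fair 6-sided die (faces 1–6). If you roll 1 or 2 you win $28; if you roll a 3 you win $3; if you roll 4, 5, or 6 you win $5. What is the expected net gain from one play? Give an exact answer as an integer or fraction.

28/3 dollars

E[payout] = (1/6)·3 + (1/2)·5 + (1/3)·28 = 37/3
Expected profit = 37/3 − 3 = 28/3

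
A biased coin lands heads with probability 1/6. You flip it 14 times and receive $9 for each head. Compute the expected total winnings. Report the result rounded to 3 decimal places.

$21.000

E[#heads] = 14·1/6 = 7/3 (linearity over flips).
E[winnings] = 9·7/3 = 21.
≈ 21.000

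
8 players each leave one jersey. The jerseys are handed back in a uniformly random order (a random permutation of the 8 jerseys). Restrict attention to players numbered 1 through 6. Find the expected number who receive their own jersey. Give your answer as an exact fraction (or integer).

Let Xᵢ = 1 if person i gets their own jersey. For each i, P(Xᵢ=1) = 1/8.
By linearity of expectation, E[X₁+…+X_6] = 6·(1/8) = 3/4.

3/4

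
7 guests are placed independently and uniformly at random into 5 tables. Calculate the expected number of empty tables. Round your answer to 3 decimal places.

Let Xⱼ=1 if table j is empty. P(Xⱼ=1) = ((5-1)/5)^7 = 16384/78125.
By linearity, E[#empty] = 5·16384/78125 = 16384/15625.
≈ 1.049

1.049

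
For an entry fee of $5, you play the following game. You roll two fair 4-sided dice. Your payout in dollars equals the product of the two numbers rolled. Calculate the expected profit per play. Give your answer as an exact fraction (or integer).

Distribution of the product of the two numbers rolled: 1 w.p. 1/16, 2 w.p. 1/8, 3 w.p. 1/8, 4 w.p. 3/16, 6 w.p. 1/8, 8 w.p. 1/8, …
E[payout] = (1/16)·1 + (1/8)·2 + (1/8)·3 + (3/16)·4 + (1/8)·6 + (1/8)·8 + (1/16)·9 + (1/8)·12 + (1/16)·16 = 25/4
Expected profit = 25/4 − 5 = 5/4

5/4 dollars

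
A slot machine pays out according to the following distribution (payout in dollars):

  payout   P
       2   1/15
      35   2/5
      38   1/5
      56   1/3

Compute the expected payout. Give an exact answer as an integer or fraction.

202/5 dollars

E[X] = (1/15)·2 + (2/5)·35 + (1/5)·38 + (1/3)·56
     = 202/5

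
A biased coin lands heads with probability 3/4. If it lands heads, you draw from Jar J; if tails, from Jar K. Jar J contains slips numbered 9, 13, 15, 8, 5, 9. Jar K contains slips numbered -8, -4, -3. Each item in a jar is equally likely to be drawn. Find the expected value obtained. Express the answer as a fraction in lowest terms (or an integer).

49/8

E[X | Jar J] = (9 + 13 + 15 + 8 + 5 + 9)/6 = 59/6
E[X | Jar K] = (-8 − 4 − 3)/3 = -5
E[X] = (3/4)·59/6 + (1/4)·(-5) = 49/8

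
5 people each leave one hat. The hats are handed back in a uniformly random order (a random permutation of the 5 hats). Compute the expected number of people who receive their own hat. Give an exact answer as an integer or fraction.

1

Let Xᵢ = 1 if person i gets their own hat. For each i, P(Xᵢ=1) = 1/5.
By linearity of expectation, E[X₁+…+X_5] = 5·(1/5) = 1.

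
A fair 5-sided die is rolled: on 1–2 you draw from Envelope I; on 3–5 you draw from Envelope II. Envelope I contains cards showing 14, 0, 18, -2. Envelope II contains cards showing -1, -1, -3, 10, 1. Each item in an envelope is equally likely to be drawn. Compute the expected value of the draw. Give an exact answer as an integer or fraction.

93/25

E[X | Envelope I] = (14 + 0 + 18 − 2)/4 = 15/2
E[X | Envelope II] = (-1 − 1 − 3 + 10 + 1)/5 = 6/5
E[X] = (2/5)·15/2 + (3/5)·6/5 = 93/25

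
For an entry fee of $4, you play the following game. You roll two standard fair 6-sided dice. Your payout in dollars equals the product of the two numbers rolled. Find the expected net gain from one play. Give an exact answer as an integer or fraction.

Distribution of the product of the two numbers rolled: 1 w.p. 1/36, 2 w.p. 1/18, 3 w.p. 1/18, 4 w.p. 1/12, 5 w.p. 1/18, 6 w.p. 1/9, …
E[payout] = (1/36)·1 + (1/18)·2 + (1/18)·3 + (1/12)·4 + (1/18)·5 + (1/9)·6 + (1/18)·8 + (1/36)·9 + (1/18)·10 + (1/9)·12 + (1/18)·15 + (1/36)·16 + (1/18)·18 + (1/18)·20 + (1/18)·24 + (1/36)·25 + (1/18)·30 + (1/36)·36 = 49/4
Expected profit = 49/4 − 4 = 33/4

33/4 dollars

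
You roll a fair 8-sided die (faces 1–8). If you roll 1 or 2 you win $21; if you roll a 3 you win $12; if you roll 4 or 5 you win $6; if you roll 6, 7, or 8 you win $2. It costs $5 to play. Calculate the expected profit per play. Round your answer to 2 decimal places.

$4.00

E[payout] = (3/8)·2 + (1/4)·6 + (1/8)·12 + (1/4)·21 = 9
Expected profit = 9 − 5 = 4 ≈ $4.00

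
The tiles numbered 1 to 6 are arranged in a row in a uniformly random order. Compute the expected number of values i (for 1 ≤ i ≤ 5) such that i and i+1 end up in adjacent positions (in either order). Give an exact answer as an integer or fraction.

5/3

For each i ∈ {1,…,5}, let Xᵢ = 1 if i and i+1 are adjacent. P(Xᵢ=1) = 2·(6−1)!/6! = 2/6.
By linearity, E[ΣXᵢ] = (5)·(2/6) = 5/3.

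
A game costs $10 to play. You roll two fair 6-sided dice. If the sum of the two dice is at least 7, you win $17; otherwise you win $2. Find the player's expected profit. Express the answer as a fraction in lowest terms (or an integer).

E[payout] = (5/12)·2 + (7/12)·17 = 43/4
Expected profit = 43/4 − 10 = 3/4

3/4 dollars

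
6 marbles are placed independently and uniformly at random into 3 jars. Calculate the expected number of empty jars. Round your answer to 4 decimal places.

0.2634

Let Xⱼ=1 if jar j is empty. P(Xⱼ=1) = ((3-1)/3)^6 = 64/729.
By linearity, E[#empty] = 3·64/729 = 64/243.
≈ 0.2634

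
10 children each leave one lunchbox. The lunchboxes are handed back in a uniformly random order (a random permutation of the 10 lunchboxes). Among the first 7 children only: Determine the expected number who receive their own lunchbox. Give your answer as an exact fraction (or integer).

7/10

Let Xᵢ = 1 if person i gets their own lunchbox. For each i, P(Xᵢ=1) = 1/10.
By linearity of expectation, E[X₁+…+X_7] = 7·(1/10) = 7/10.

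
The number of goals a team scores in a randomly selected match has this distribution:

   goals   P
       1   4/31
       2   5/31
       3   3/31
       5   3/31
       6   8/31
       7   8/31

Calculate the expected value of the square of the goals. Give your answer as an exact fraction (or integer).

26

E[X²] = (4/31)·1 + (5/31)·4 + (3/31)·9 + (3/31)·25 + (8/31)·36 + (8/31)·49
     = 26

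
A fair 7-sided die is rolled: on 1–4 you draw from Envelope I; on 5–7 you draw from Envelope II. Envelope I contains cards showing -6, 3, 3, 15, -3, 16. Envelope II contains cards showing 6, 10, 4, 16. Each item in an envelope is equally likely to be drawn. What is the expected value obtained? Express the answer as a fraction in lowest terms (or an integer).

E[X | Envelope I] = (-6 + 3 + 3 + 15 − 3 + 16)/6 = 14/3
E[X | Envelope II] = (6 + 10 + 4 + 16)/4 = 9
E[X] = (4/7)·14/3 + (3/7)·9 = 137/21

137/21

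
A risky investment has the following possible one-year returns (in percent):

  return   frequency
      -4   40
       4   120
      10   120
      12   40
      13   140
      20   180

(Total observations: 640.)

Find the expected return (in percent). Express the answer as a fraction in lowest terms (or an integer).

Total = 640, so P(return=-4) = 40/640, etc.
E[X] = (1/16)·(-4) + (3/16)·4 + (3/16)·10 + (1/16)·12 + (7/32)·13 + (9/32)·20
     = 371/32

371/32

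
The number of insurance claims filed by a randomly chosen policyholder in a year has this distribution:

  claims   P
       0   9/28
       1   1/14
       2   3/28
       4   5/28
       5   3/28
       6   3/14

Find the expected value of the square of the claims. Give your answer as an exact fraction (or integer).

55/4

E[X²] = (9/28)·0 + (1/14)·1 + (3/28)·4 + (5/28)·16 + (3/28)·25 + (3/14)·36
     = 55/4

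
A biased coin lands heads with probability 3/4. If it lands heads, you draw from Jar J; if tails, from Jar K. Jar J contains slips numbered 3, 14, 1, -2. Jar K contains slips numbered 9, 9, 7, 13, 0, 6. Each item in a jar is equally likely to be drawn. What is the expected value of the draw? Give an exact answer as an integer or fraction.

29/6

E[X | Jar J] = (3 + 14 + 1 − 2)/4 = 4
E[X | Jar K] = (9 + 9 + 7 + 13 + 0 + 6)/6 = 22/3
E[X] = (3/4)·4 + (1/4)·22/3 = 29/6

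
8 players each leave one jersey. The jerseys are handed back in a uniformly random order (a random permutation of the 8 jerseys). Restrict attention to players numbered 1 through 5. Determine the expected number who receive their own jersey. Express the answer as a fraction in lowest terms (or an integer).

5/8

Let Xᵢ = 1 if person i gets their own jersey. For each i, P(Xᵢ=1) = 1/8.
By linearity of expectation, E[X₁+…+X_5] = 5·(1/8) = 5/8.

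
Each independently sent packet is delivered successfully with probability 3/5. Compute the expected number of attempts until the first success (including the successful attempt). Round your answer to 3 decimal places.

1.667

For a geometric distribution, E[trials] = 1/p = 1/(3/5) = 5/3.
≈ 1.667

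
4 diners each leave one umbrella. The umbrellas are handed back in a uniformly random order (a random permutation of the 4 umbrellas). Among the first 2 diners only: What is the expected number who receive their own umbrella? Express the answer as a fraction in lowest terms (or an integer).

Let Xᵢ = 1 if person i gets their own umbrella. For each i, P(Xᵢ=1) = 1/4.
By linearity of expectation, E[X₁+…+X_2] = 2·(1/4) = 1/2.

1/2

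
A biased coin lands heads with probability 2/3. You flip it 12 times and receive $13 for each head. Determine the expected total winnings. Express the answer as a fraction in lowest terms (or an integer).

E[#heads] = 12·2/3 = 8 (linearity over flips).
E[winnings] = 13·8 = 104.

$104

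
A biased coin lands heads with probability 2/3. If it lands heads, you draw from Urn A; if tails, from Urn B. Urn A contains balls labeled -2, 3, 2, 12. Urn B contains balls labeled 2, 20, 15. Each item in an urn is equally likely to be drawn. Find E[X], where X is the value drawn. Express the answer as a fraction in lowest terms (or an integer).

E[X | Urn A] = (-2 + 3 + 2 + 12)/4 = 15/4
E[X | Urn B] = (2 + 20 + 15)/3 = 37/3
E[X] = (2/3)·15/4 + (1/3)·37/3 = 119/18

119/18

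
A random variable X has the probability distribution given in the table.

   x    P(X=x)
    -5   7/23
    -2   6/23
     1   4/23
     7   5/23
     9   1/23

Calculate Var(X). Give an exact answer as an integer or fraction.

12166/529

E[X] = (7/23)·(-5) + (6/23)·(-2) + (4/23)·1 + (5/23)·7 + (1/23)·9 = 1/23
E[X²] = (7/23)·25 + (6/23)·4 + (4/23)·1 + (5/23)·49 + (1/23)·81 = 23
Var(X) = 23 − (1/23)² = 12166/529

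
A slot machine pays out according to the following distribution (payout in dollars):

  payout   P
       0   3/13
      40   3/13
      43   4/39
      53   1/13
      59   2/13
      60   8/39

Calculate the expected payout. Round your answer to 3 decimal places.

$39.103

E[X] = (3/13)·0 + (3/13)·40 + (4/39)·43 + (1/13)·53 + (2/13)·59 + (8/39)·60
     = 1525/39 ≈ 39.103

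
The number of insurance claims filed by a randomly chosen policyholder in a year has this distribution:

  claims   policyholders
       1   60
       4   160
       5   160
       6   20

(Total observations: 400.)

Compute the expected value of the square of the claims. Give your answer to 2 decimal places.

18.35

Total = 400, so P(claims=1) = 60/400, etc.
E[X²] = (3/20)·1 + (2/5)·16 + (2/5)·25 + (1/20)·36
     = 367/20 ≈ 18.35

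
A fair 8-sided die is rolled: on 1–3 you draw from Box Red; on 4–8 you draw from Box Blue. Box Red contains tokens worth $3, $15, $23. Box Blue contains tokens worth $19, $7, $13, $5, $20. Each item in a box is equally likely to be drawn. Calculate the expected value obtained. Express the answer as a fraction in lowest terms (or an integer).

105/8 dollars

E[X | Box Red] = (3 + 15 + 23)/3 = 41/3
E[X | Box Blue] = (19 + 7 + 13 + 5 + 20)/5 = 64/5
E[X] = (3/8)·41/3 + (5/8)·64/5 = 105/8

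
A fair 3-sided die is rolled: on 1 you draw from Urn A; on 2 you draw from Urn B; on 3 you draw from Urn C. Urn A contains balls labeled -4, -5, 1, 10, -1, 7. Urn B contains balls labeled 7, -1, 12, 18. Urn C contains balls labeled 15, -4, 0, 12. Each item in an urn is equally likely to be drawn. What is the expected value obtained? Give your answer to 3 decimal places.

5.361

E[X | Urn A] = (-4 − 5 + 1 + 10 − 1 + 7)/6 = 4/3
E[X | Urn B] = (7 − 1 + 12 + 18)/4 = 9
E[X | Urn C] = (15 − 4 + 0 + 12)/4 = 23/4
E[X] = (1/3)·4/3 + (1/3)·9 + (1/3)·23/4 = 193/36 ≈ 5.361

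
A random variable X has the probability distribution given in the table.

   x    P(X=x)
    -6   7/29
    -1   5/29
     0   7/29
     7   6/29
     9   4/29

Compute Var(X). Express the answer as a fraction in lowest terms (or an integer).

24414/841

E[X] = (7/29)·(-6) + (5/29)·(-1) + (7/29)·0 + (6/29)·7 + (4/29)·9 = 31/29
E[X²] = (7/29)·36 + (5/29)·1 + (7/29)·0 + (6/29)·49 + (4/29)·81 = 875/29
Var(X) = 875/29 − (31/29)² = 24414/841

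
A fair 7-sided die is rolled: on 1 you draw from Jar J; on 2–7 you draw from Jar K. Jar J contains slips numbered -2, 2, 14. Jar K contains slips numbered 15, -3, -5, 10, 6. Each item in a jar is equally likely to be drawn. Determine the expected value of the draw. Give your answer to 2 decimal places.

4.61

E[X | Jar J] = (-2 + 2 + 14)/3 = 14/3
E[X | Jar K] = (15 − 3 − 5 + 10 + 6)/5 = 23/5
E[X] = (1/7)·14/3 + (6/7)·23/5 = 484/105 ≈ 4.61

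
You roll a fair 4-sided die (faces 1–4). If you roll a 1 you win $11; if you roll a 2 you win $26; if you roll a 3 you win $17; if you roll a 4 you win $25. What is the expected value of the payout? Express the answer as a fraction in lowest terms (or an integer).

E[payout] = (1/4)·11 + (1/4)·17 + (1/4)·25 + (1/4)·26 = 79/4

79/4 dollars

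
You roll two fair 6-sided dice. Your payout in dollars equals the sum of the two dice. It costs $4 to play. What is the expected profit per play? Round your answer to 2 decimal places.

$3.00

Distribution of the sum of the two dice: 2 w.p. 1/36, 3 w.p. 1/18, 4 w.p. 1/12, 5 w.p. 1/9, 6 w.p. 5/36, 7 w.p. 1/6, …
E[payout] = (1/36)·2 + (1/18)·3 + (1/12)·4 + (1/9)·5 + (5/36)·6 + (1/6)·7 + (5/36)·8 + (1/9)·9 + (1/12)·10 + (1/18)·11 + (1/36)·12 = 7
Expected profit = 7 − 4 = 3 ≈ $3.00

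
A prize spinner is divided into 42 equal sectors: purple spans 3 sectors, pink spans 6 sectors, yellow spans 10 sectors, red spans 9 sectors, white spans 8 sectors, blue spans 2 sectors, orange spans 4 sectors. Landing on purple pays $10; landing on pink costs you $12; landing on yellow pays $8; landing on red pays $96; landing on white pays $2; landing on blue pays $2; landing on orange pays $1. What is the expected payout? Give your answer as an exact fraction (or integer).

463/21 dollars

E[payout] = (3/42)·10 + (6/42)·(-12) + (10/42)·8 + (9/42)·96 + (8/42)·2 + (2/42)·2 + (4/42)·1 = 463/21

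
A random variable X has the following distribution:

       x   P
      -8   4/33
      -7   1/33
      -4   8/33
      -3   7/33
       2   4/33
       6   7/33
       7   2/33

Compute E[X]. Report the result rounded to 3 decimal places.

E[X] = (4/33)·(-8) + (1/33)·(-7) + (8/33)·(-4) + (7/33)·(-3) + (4/33)·2 + (7/33)·6 + (2/33)·7
     = -28/33 ≈ -0.848

-0.848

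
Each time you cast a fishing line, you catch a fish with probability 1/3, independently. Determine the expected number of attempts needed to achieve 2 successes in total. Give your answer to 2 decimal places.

6.00

By linearity (sum of 2 independent geometric waits), E[trials] = 2/p = 2/(1/3) = 6.
≈ 6.00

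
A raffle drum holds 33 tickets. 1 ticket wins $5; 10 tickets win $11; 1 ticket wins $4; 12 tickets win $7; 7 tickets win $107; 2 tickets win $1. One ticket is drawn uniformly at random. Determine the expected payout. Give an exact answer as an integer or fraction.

E[payout] = (1/33)·5 + (10/33)·11 + (1/33)·4 + (12/33)·7 + (7/33)·107 + (2/33)·1 = 318/11

318/11 dollars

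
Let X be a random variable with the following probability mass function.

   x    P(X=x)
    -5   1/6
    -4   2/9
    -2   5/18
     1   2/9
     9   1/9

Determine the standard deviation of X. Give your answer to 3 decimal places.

4.116

E[X] = -19/18, E[X²] = 325/18
Var(X) = E[X²] − (E[X])² = 325/18 − 361/324 = 5489/324
SD(X) = √(5489/324) ≈ 4.116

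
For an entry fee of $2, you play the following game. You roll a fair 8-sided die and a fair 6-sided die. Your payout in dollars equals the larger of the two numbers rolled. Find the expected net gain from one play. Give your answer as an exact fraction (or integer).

Distribution of the larger of the two numbers rolled: 1 w.p. 1/48, 2 w.p. 1/16, 3 w.p. 5/48, 4 w.p. 7/48, 5 w.p. 3/16, 6 w.p. 11/48, …
E[payout] = (1/48)·1 + (1/16)·2 + (5/48)·3 + (7/48)·4 + (3/16)·5 + (11/48)·6 + (1/8)·7 + (1/8)·8 = 251/48
Expected profit = 251/48 − 2 = 155/48

155/48 dollars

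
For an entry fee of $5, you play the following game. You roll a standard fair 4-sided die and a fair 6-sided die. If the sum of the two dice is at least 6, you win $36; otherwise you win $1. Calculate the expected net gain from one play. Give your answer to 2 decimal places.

$16.42

E[payout] = (5/12)·1 + (7/12)·36 = 257/12
Expected profit = 257/12 − 5 = 197/12 ≈ $16.42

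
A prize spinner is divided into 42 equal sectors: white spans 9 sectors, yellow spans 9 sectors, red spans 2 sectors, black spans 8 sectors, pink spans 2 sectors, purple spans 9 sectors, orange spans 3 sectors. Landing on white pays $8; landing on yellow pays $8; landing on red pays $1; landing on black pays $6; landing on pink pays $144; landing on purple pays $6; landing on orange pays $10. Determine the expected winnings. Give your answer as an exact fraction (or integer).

283/21 dollars

E[payout] = (9/42)·8 + (9/42)·8 + (2/42)·1 + (8/42)·6 + (2/42)·144 + (9/42)·6 + (3/42)·10 = 283/21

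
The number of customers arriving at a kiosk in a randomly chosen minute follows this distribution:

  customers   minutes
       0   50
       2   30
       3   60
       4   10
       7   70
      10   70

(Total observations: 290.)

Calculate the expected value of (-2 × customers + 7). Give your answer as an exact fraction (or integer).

Total = 290, so P(customers=0) = 50/290, etc.
E[-2x+7] = (5/29)·7 + (3/29)·3 + (6/29)·1 + (1/29)·(-1) + (7/29)·(-7) + (7/29)·(-13)
     = -91/29

-91/29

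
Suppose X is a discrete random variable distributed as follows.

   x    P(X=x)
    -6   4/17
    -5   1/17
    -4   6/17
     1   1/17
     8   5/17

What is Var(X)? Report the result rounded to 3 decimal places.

33.972

E[X] = (4/17)·(-6) + (1/17)·(-5) + (6/17)·(-4) + (1/17)·1 + (5/17)·8 = -12/17
E[X²] = (4/17)·36 + (1/17)·25 + (6/17)·16 + (1/17)·1 + (5/17)·64 = 586/17
Var(X) = 586/17 − (-12/17)² = 9818/289 ≈ 33.972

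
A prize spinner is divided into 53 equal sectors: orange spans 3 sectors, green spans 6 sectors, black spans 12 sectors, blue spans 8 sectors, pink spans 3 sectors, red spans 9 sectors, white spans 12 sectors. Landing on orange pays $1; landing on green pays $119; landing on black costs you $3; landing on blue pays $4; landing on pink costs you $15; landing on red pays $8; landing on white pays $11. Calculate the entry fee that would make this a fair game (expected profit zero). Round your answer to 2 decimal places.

E[payout] = (3/53)·1 + (6/53)·119 + (12/53)·(-3) + (8/53)·4 + (3/53)·(-15) + (9/53)·8 + (12/53)·11 = 872/53
Fair fee = E[payout] = 872/53 ≈ $16.45

$16.45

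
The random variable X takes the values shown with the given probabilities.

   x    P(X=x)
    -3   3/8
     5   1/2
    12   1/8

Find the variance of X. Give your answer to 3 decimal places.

25.609

E[X] = (3/8)·(-3) + (1/2)·5 + (1/8)·12 = 23/8
E[X²] = (3/8)·9 + (1/2)·25 + (1/8)·144 = 271/8
Var(X) = 271/8 − (23/8)² = 1639/64 ≈ 25.609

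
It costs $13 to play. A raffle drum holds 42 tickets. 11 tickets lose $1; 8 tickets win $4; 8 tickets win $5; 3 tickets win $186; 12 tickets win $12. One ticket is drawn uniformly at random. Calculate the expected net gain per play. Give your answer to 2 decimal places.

$5.17

E[payout] = (11/42)·(-1) + (8/42)·4 + (8/42)·5 + (3/42)·186 + (12/42)·12 = 109/6
Expected profit = 109/6 − 13 = 31/6 ≈ $5.17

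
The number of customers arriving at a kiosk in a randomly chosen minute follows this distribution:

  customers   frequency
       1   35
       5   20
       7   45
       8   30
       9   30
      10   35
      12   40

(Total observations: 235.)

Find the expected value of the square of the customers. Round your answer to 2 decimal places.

69.57

Total = 235, so P(customers=1) = 35/235, etc.
E[X²] = (7/47)·1 + (4/47)·25 + (9/47)·49 + (6/47)·64 + (6/47)·81 + (7/47)·100 + (8/47)·144
     = 3270/47 ≈ 69.57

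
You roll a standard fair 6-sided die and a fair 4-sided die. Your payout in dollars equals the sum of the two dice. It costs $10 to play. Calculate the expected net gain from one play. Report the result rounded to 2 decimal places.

Distribution of the sum of the two dice: 2 w.p. 1/24, 3 w.p. 1/12, 4 w.p. 1/8, 5 w.p. 1/6, 6 w.p. 1/6, 7 w.p. 1/6, …
E[payout] = (1/24)·2 + (1/12)·3 + (1/8)·4 + (1/6)·5 + (1/6)·6 + (1/6)·7 + (1/8)·8 + (1/12)·9 + (1/24)·10 = 6
Expected profit = 6 − 10 = -4 ≈ -$4.00

-$4.00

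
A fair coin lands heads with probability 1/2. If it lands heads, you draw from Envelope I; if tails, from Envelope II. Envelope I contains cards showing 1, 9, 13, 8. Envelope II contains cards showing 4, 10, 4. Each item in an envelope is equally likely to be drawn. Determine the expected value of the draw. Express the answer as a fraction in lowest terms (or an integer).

55/8

E[X | Envelope I] = (1 + 9 + 13 + 8)/4 = 31/4
E[X | Envelope II] = (4 + 10 + 4)/3 = 6
E[X] = (1/2)·31/4 + (1/2)·6 = 55/8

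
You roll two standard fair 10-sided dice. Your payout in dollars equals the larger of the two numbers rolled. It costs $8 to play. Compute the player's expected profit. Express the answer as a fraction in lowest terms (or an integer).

-17/20 dollars

Distribution of the larger of the two numbers rolled: 1 w.p. 1/100, 2 w.p. 3/100, 3 w.p. 1/20, 4 w.p. 7/100, 5 w.p. 9/100, 6 w.p. 11/100, …
E[payout] = (1/100)·1 + (3/100)·2 + (1/20)·3 + (7/100)·4 + (9/100)·5 + (11/100)·6 + (13/100)·7 + (3/20)·8 + (17/100)·9 + (19/100)·10 = 143/20
Expected profit = 143/20 − 8 = -17/20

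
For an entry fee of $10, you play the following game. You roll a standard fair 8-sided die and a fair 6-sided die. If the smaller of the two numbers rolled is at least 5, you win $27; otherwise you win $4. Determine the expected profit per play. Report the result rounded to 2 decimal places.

-$2.17

E[payout] = (5/6)·4 + (1/6)·27 = 47/6
Expected profit = 47/6 − 10 = -13/6 ≈ -$2.17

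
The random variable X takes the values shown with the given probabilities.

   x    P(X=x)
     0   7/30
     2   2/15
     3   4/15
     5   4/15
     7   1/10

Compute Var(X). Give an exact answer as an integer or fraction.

E[X] = (7/30)·0 + (2/15)·2 + (4/15)·3 + (4/15)·5 + (1/10)·7 = 31/10
E[X²] = (7/30)·0 + (2/15)·4 + (4/15)·9 + (4/15)·25 + (1/10)·49 = 29/2
Var(X) = 29/2 − (31/10)² = 489/100

489/100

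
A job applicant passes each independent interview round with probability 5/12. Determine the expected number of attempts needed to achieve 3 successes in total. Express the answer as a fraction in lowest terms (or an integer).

By linearity (sum of 3 independent geometric waits), E[trials] = 3/p = 3/(5/12) = 36/5.

36/5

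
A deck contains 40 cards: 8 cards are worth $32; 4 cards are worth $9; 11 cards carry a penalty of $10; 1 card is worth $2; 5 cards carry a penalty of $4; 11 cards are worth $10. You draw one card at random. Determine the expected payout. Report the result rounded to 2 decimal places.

E[payout] = (8/40)·32 + (4/40)·9 + (11/40)·(-10) + (1/40)·2 + (5/40)·(-4) + (11/40)·10 = 137/20
≈ $6.85

$6.85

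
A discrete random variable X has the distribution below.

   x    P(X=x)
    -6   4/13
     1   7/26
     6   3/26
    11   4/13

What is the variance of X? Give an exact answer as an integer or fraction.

2417/52

E[X] = (4/13)·(-6) + (7/26)·1 + (3/26)·6 + (4/13)·11 = 5/2
E[X²] = (4/13)·36 + (7/26)·1 + (3/26)·36 + (4/13)·121 = 1371/26
Var(X) = 1371/26 − (5/2)² = 2417/52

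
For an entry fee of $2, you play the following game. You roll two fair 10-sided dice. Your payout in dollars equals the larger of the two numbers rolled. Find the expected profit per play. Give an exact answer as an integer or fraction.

Distribution of the larger of the two numbers rolled: 1 w.p. 1/100, 2 w.p. 3/100, 3 w.p. 1/20, 4 w.p. 7/100, 5 w.p. 9/100, 6 w.p. 11/100, …
E[payout] = (1/100)·1 + (3/100)·2 + (1/20)·3 + (7/100)·4 + (9/100)·5 + (11/100)·6 + (13/100)·7 + (3/20)·8 + (17/100)·9 + (19/100)·10 = 143/20
Expected profit = 143/20 − 2 = 103/20

103/20 dollars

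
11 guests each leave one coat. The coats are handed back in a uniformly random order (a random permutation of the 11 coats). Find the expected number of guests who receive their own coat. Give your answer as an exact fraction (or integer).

Let Xᵢ = 1 if person i gets their own coat. For each i, P(Xᵢ=1) = 1/11.
By linearity of expectation, E[X₁+…+X_11] = 11·(1/11) = 1.

1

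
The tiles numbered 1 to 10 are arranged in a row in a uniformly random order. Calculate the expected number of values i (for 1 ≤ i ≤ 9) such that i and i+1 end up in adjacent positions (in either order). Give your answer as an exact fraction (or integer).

For each i ∈ {1,…,9}, let Xᵢ = 1 if i and i+1 are adjacent. P(Xᵢ=1) = 2·(10−1)!/10! = 2/10.
By linearity, E[ΣXᵢ] = (9)·(2/10) = 9/5.

9/5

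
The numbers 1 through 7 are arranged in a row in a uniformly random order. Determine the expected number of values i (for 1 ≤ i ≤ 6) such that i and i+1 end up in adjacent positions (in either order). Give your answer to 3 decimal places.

For each i ∈ {1,…,6}, let Xᵢ = 1 if i and i+1 are adjacent. P(Xᵢ=1) = 2·(7−1)!/7! = 2/7.
By linearity, E[ΣXᵢ] = (6)·(2/7) = 12/7.
≈ 1.714

1.714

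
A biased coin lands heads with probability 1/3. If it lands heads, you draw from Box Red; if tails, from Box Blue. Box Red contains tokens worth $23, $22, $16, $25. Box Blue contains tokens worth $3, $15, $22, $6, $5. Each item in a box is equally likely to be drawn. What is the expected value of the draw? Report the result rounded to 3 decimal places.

E[X | Box Red] = (23 + 22 + 16 + 25)/4 = 43/2
E[X | Box Blue] = (3 + 15 + 22 + 6 + 5)/5 = 51/5
E[X] = (1/3)·43/2 + (2/3)·51/5 = 419/30 ≈ 13.967

$13.967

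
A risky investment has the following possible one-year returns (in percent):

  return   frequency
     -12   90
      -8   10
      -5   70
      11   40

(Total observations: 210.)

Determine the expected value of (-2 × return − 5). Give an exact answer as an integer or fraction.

Total = 210, so P(return=-12) = 90/210, etc.
E[-2x-5] = (3/7)·19 + (1/21)·11 + (1/3)·5 + (4/21)·(-27)
     = 109/21

109/21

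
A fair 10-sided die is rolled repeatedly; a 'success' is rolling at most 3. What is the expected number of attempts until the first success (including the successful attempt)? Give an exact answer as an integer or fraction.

For a geometric distribution, E[trials] = 1/p = 1/(3/10) = 10/3.

10/3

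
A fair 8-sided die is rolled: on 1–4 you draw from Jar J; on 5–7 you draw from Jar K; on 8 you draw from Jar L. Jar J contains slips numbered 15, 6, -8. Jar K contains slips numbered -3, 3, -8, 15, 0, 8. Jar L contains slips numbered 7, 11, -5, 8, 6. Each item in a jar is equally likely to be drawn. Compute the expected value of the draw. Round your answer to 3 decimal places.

E[X | Jar J] = (15 + 6 − 8)/3 = 13/3
E[X | Jar K] = (-3 + 3 − 8 + 15 + 0 + 8)/6 = 5/2
E[X | Jar L] = (7 + 11 − 5 + 8 + 6)/5 = 27/5
E[X] = (1/2)·13/3 + (3/8)·5/2 + (1/8)·27/5 = 907/240 ≈ 3.779

3.779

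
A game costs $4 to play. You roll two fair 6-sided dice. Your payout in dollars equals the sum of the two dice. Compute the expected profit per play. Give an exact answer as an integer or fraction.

Distribution of the sum of the two dice: 2 w.p. 1/36, 3 w.p. 1/18, 4 w.p. 1/12, 5 w.p. 1/9, 6 w.p. 5/36, 7 w.p. 1/6, …
E[payout] = (1/36)·2 + (1/18)·3 + (1/12)·4 + (1/9)·5 + (5/36)·6 + (1/6)·7 + (5/36)·8 + (1/9)·9 + (1/12)·10 + (1/18)·11 + (1/36)·12 = 7
Expected profit = 7 − 4 = 3

$3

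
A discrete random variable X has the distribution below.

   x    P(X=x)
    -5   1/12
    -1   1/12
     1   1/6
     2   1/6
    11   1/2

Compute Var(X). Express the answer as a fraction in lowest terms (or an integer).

E[X] = (1/12)·(-5) + (1/12)·(-1) + (1/6)·1 + (1/6)·2 + (1/2)·11 = 11/2
E[X²] = (1/12)·25 + (1/12)·1 + (1/6)·1 + (1/6)·4 + (1/2)·121 = 127/2
Var(X) = 127/2 − (11/2)² = 133/4

133/4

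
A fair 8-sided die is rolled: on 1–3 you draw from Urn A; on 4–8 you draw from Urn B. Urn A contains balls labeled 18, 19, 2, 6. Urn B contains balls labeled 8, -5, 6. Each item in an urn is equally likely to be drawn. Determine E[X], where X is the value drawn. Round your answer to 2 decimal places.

E[X | Urn A] = (18 + 19 + 2 + 6)/4 = 45/4
E[X | Urn B] = (8 − 5 + 6)/3 = 3
E[X] = (3/8)·45/4 + (5/8)·3 = 195/32 ≈ 6.09

6.09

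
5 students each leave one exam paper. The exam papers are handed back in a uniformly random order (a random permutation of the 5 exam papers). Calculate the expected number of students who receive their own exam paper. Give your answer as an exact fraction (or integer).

1

Let Xᵢ = 1 if person i gets their own exam paper. For each i, P(Xᵢ=1) = 1/5.
By linearity of expectation, E[X₁+…+X_5] = 5·(1/5) = 1.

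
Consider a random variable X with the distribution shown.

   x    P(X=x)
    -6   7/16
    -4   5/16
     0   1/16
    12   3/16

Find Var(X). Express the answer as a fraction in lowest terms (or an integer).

2887/64

E[X] = (7/16)·(-6) + (5/16)·(-4) + (1/16)·0 + (3/16)·12 = -13/8
E[X²] = (7/16)·36 + (5/16)·16 + (1/16)·0 + (3/16)·144 = 191/4
Var(X) = 191/4 − (-13/8)² = 2887/64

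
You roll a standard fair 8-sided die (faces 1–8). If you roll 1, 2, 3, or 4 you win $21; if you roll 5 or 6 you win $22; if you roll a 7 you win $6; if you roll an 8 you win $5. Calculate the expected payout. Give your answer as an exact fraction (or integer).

139/8 dollars

E[payout] = (1/8)·5 + (1/8)·6 + (1/2)·21 + (1/4)·22 = 139/8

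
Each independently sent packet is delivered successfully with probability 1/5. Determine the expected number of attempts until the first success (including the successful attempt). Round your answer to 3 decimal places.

5.000

For a geometric distribution, E[trials] = 1/p = 1/(1/5) = 5.
≈ 5.000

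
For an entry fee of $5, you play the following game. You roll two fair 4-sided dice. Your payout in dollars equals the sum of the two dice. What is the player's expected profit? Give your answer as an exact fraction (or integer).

Distribution of the sum of the two dice: 2 w.p. 1/16, 3 w.p. 1/8, 4 w.p. 3/16, 5 w.p. 1/4, 6 w.p. 3/16, 7 w.p. 1/8, …
E[payout] = (1/16)·2 + (1/8)·3 + (3/16)·4 + (1/4)·5 + (3/16)·6 + (1/8)·7 + (1/16)·8 = 5
Expected profit = 5 − 5 = 0

$0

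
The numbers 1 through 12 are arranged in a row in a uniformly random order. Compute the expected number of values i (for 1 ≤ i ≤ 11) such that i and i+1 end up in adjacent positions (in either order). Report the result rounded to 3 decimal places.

1.833

For each i ∈ {1,…,11}, let Xᵢ = 1 if i and i+1 are adjacent. P(Xᵢ=1) = 2·(12−1)!/12! = 2/12.
By linearity, E[ΣXᵢ] = (11)·(2/12) = 11/6.
≈ 1.833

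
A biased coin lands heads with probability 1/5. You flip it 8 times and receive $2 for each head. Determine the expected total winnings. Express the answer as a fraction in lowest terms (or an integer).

16/5 dollars

E[#heads] = 8·1/5 = 8/5 (linearity over flips).
E[winnings] = 2·8/5 = 16/5.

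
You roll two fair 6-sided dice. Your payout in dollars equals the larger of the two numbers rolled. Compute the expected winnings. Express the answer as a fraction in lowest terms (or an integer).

Distribution of the larger of the two numbers rolled: 1 w.p. 1/36, 2 w.p. 1/12, 3 w.p. 5/36, 4 w.p. 7/36, 5 w.p. 1/4, 6 w.p. 11/36
E[payout] = (1/36)·1 + (1/12)·2 + (5/36)·3 + (7/36)·4 + (1/4)·5 + (11/36)·6 = 161/36

161/36 dollars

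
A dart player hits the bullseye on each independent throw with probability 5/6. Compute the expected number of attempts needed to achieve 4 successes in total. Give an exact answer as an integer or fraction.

24/5

By linearity (sum of 4 independent geometric waits), E[trials] = 4/p = 4/(5/6) = 24/5.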